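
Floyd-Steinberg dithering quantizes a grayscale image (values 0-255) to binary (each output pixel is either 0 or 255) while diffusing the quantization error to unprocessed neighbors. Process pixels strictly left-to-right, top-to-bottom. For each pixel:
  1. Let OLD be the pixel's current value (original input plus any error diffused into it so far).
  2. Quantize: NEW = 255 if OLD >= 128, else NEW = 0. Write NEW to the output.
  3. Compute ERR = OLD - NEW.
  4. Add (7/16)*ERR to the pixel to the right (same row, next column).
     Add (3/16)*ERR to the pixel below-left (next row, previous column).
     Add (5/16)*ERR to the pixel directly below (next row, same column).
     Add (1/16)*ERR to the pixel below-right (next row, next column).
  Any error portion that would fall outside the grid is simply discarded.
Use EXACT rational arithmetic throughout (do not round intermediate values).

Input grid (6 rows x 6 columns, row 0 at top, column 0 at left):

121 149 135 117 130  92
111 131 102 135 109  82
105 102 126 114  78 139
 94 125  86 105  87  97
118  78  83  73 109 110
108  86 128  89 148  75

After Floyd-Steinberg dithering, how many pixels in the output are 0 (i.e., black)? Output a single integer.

Answer: 21

Derivation:
(0,0): OLD=121 → NEW=0, ERR=121
(0,1): OLD=3231/16 → NEW=255, ERR=-849/16
(0,2): OLD=28617/256 → NEW=0, ERR=28617/256
(0,3): OLD=679551/4096 → NEW=255, ERR=-364929/4096
(0,4): OLD=5965177/65536 → NEW=0, ERR=5965177/65536
(0,5): OLD=138225231/1048576 → NEW=255, ERR=-129161649/1048576
(1,0): OLD=35549/256 → NEW=255, ERR=-29731/256
(1,1): OLD=188683/2048 → NEW=0, ERR=188683/2048
(1,2): OLD=10303463/65536 → NEW=255, ERR=-6408217/65536
(1,3): OLD=23181851/262144 → NEW=0, ERR=23181851/262144
(1,4): OLD=2474115761/16777216 → NEW=255, ERR=-1804074319/16777216
(1,5): OLD=577340551/268435456 → NEW=0, ERR=577340551/268435456
(2,0): OLD=2817449/32768 → NEW=0, ERR=2817449/32768
(2,1): OLD=149752531/1048576 → NEW=255, ERR=-117634349/1048576
(2,2): OLD=1152619321/16777216 → NEW=0, ERR=1152619321/16777216
(2,3): OLD=19517721521/134217728 → NEW=255, ERR=-14707799119/134217728
(2,4): OLD=10242552979/4294967296 → NEW=0, ERR=10242552979/4294967296
(2,5): OLD=9208049355573/68719476736 → NEW=255, ERR=-8315417212107/68719476736
(3,0): OLD=1674947097/16777216 → NEW=0, ERR=1674947097/16777216
(3,1): OLD=20384352805/134217728 → NEW=255, ERR=-13841167835/134217728
(3,2): OLD=37359798847/1073741824 → NEW=0, ERR=37359798847/1073741824
(3,3): OLD=6234169771069/68719476736 → NEW=0, ERR=6234169771069/68719476736
(3,4): OLD=53819729733533/549755813888 → NEW=0, ERR=53819729733533/549755813888
(3,5): OLD=898653489585939/8796093022208 → NEW=0, ERR=898653489585939/8796093022208
(4,0): OLD=278877450839/2147483648 → NEW=255, ERR=-268730879401/2147483648
(4,1): OLD=130202031595/34359738368 → NEW=0, ERR=130202031595/34359738368
(4,2): OLD=116653260560465/1099511627776 → NEW=0, ERR=116653260560465/1099511627776
(4,3): OLD=2960710799271669/17592186044416 → NEW=255, ERR=-1525296642054411/17592186044416
(4,4): OLD=35602721123355205/281474976710656 → NEW=0, ERR=35602721123355205/281474976710656
(4,5): OLD=915955266831560131/4503599627370496 → NEW=255, ERR=-232462638147916349/4503599627370496
(5,0): OLD=38265763642609/549755813888 → NEW=0, ERR=38265763642609/549755813888
(5,1): OLD=2281850587299585/17592186044416 → NEW=255, ERR=-2204156854026495/17592186044416
(5,2): OLD=12711366699814555/140737488355328 → NEW=0, ERR=12711366699814555/140737488355328
(5,3): OLD=593427167342569689/4503599627370496 → NEW=255, ERR=-554990737636906791/4503599627370496
(5,4): OLD=1067492823651715641/9007199254740992 → NEW=0, ERR=1067492823651715641/9007199254740992
(5,5): OLD=17095749565719402957/144115188075855872 → NEW=0, ERR=17095749565719402957/144115188075855872
Output grid:
  Row 0: .#.#.#  (3 black, running=3)
  Row 1: #.#.#.  (3 black, running=6)
  Row 2: .#.#.#  (3 black, running=9)
  Row 3: .#....  (5 black, running=14)
  Row 4: #..#.#  (3 black, running=17)
  Row 5: .#.#..  (4 black, running=21)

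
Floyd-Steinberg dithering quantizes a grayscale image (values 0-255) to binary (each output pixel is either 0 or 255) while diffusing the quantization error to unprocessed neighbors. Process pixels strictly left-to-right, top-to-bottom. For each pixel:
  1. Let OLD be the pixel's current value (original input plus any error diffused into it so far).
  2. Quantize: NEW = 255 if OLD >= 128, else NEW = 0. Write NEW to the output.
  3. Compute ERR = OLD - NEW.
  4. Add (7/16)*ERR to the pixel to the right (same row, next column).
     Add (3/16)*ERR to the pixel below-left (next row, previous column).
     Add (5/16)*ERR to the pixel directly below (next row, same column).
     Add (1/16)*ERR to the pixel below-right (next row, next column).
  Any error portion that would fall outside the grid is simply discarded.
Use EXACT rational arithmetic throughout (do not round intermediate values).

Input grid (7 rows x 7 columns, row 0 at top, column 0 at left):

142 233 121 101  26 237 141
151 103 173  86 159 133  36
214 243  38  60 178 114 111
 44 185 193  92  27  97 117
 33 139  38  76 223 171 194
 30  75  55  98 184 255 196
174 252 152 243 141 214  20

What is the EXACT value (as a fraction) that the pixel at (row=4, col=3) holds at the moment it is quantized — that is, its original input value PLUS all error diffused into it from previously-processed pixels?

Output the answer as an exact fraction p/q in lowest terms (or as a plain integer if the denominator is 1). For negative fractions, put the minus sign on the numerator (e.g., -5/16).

Answer: 526772350307409/4398046511104

Derivation:
(0,0): OLD=142 → NEW=255, ERR=-113
(0,1): OLD=2937/16 → NEW=255, ERR=-1143/16
(0,2): OLD=22975/256 → NEW=0, ERR=22975/256
(0,3): OLD=574521/4096 → NEW=255, ERR=-469959/4096
(0,4): OLD=-1585777/65536 → NEW=0, ERR=-1585777/65536
(0,5): OLD=237412073/1048576 → NEW=255, ERR=-29974807/1048576
(0,6): OLD=2155763807/16777216 → NEW=255, ERR=-2122426273/16777216
(1,0): OLD=26187/256 → NEW=0, ERR=26187/256
(1,1): OLD=276877/2048 → NEW=255, ERR=-245363/2048
(1,2): OLD=8038161/65536 → NEW=0, ERR=8038161/65536
(1,3): OLD=27493053/262144 → NEW=0, ERR=27493053/262144
(1,4): OLD=3100286743/16777216 → NEW=255, ERR=-1177903337/16777216
(1,5): OLD=9142684999/134217728 → NEW=0, ERR=9142684999/134217728
(1,6): OLD=52574380105/2147483648 → NEW=0, ERR=52574380105/2147483648
(2,0): OLD=7323743/32768 → NEW=255, ERR=-1032097/32768
(2,1): OLD=231914885/1048576 → NEW=255, ERR=-35471995/1048576
(2,2): OLD=1236573903/16777216 → NEW=0, ERR=1236573903/16777216
(2,3): OLD=16041990423/134217728 → NEW=0, ERR=16041990423/134217728
(2,4): OLD=244467193479/1073741824 → NEW=255, ERR=-29336971641/1073741824
(2,5): OLD=4244658884077/34359738368 → NEW=0, ERR=4244658884077/34359738368
(2,6): OLD=97281985298251/549755813888 → NEW=255, ERR=-42905747243189/549755813888
(3,0): OLD=466645999/16777216 → NEW=0, ERR=466645999/16777216
(3,1): OLD=26635304899/134217728 → NEW=255, ERR=-7590215741/134217728
(3,2): OLD=227190672953/1073741824 → NEW=255, ERR=-46613492167/1073741824
(3,3): OLD=471765737887/4294967296 → NEW=0, ERR=471765737887/4294967296
(3,4): OLD=53409099034607/549755813888 → NEW=0, ERR=53409099034607/549755813888
(3,5): OLD=711459827956413/4398046511104 → NEW=255, ERR=-410042032375107/4398046511104
(3,6): OLD=4189935289595235/70368744177664 → NEW=0, ERR=4189935289595235/70368744177664
(4,0): OLD=66762153121/2147483648 → NEW=0, ERR=66762153121/2147483648
(4,1): OLD=4416171180589/34359738368 → NEW=255, ERR=-4345562103251/34359738368
(4,2): OLD=-7607090062141/549755813888 → NEW=0, ERR=-7607090062141/549755813888
(4,3): OLD=526772350307409/4398046511104 → NEW=0, ERR=526772350307409/4398046511104
Target (4,3): original=76, with diffused error = 526772350307409/4398046511104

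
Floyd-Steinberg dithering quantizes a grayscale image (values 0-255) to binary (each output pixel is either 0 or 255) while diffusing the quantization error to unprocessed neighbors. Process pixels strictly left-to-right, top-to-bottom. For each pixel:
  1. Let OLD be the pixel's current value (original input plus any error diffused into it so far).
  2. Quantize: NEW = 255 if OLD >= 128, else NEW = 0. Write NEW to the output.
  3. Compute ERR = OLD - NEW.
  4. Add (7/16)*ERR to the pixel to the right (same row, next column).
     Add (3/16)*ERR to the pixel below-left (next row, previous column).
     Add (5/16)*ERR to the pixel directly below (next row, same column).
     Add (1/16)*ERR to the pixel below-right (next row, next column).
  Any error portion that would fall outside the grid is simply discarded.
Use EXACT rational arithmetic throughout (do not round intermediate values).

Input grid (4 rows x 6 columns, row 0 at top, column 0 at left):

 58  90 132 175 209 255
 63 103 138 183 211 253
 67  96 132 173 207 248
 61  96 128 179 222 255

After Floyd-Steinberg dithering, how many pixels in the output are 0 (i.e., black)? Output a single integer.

Answer: 9

Derivation:
(0,0): OLD=58 → NEW=0, ERR=58
(0,1): OLD=923/8 → NEW=0, ERR=923/8
(0,2): OLD=23357/128 → NEW=255, ERR=-9283/128
(0,3): OLD=293419/2048 → NEW=255, ERR=-228821/2048
(0,4): OLD=5246765/32768 → NEW=255, ERR=-3109075/32768
(0,5): OLD=111929915/524288 → NEW=255, ERR=-21763525/524288
(1,0): OLD=13153/128 → NEW=0, ERR=13153/128
(1,1): OLD=178215/1024 → NEW=255, ERR=-82905/1024
(1,2): OLD=2168499/32768 → NEW=0, ERR=2168499/32768
(1,3): OLD=20278711/131072 → NEW=255, ERR=-13144649/131072
(1,4): OLD=1029351365/8388608 → NEW=0, ERR=1029351365/8388608
(1,5): OLD=38625539539/134217728 → NEW=255, ERR=4400018899/134217728
(2,0): OLD=1375133/16384 → NEW=0, ERR=1375133/16384
(2,1): OLD=66191375/524288 → NEW=0, ERR=66191375/524288
(2,2): OLD=1543932653/8388608 → NEW=255, ERR=-595162387/8388608
(2,3): OLD=9245216197/67108864 → NEW=255, ERR=-7867544123/67108864
(2,4): OLD=416471542735/2147483648 → NEW=255, ERR=-131136787505/2147483648
(2,5): OLD=8218773064089/34359738368 → NEW=255, ERR=-542960219751/34359738368
(3,0): OLD=930300493/8388608 → NEW=0, ERR=930300493/8388608
(3,1): OLD=11805448137/67108864 → NEW=255, ERR=-5307312183/67108864
(3,2): OLD=30675568171/536870912 → NEW=0, ERR=30675568171/536870912
(3,3): OLD=5204730083393/34359738368 → NEW=255, ERR=-3557003200447/34359738368
(3,4): OLD=40499381014689/274877906944 → NEW=255, ERR=-29594485256031/274877906944
(3,5): OLD=875836545948623/4398046511104 → NEW=255, ERR=-245665314382897/4398046511104
Output grid:
  Row 0: ..####  (2 black, running=2)
  Row 1: .#.#.#  (3 black, running=5)
  Row 2: ..####  (2 black, running=7)
  Row 3: .#.###  (2 black, running=9)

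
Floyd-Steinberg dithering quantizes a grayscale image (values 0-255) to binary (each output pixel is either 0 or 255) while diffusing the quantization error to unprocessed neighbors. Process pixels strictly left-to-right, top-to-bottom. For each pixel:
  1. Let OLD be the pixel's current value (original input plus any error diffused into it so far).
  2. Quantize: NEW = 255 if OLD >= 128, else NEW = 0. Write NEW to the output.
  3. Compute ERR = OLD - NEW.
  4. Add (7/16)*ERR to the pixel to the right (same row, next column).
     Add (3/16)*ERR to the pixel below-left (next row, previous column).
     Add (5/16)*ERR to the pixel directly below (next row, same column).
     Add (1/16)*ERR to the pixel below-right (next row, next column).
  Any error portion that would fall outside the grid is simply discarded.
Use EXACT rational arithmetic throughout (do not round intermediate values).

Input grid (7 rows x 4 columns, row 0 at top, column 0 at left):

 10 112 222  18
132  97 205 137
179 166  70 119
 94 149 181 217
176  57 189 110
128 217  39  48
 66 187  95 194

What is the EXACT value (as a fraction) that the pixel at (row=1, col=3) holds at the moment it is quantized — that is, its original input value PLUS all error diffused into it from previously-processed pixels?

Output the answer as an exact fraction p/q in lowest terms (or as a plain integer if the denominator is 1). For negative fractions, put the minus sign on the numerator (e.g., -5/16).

(0,0): OLD=10 → NEW=0, ERR=10
(0,1): OLD=931/8 → NEW=0, ERR=931/8
(0,2): OLD=34933/128 → NEW=255, ERR=2293/128
(0,3): OLD=52915/2048 → NEW=0, ERR=52915/2048
(1,0): OLD=20089/128 → NEW=255, ERR=-12551/128
(1,1): OLD=96719/1024 → NEW=0, ERR=96719/1024
(1,2): OLD=8652027/32768 → NEW=255, ERR=296187/32768
(1,3): OLD=78720973/524288 → NEW=255, ERR=-54972467/524288
Target (1,3): original=137, with diffused error = 78720973/524288

Answer: 78720973/524288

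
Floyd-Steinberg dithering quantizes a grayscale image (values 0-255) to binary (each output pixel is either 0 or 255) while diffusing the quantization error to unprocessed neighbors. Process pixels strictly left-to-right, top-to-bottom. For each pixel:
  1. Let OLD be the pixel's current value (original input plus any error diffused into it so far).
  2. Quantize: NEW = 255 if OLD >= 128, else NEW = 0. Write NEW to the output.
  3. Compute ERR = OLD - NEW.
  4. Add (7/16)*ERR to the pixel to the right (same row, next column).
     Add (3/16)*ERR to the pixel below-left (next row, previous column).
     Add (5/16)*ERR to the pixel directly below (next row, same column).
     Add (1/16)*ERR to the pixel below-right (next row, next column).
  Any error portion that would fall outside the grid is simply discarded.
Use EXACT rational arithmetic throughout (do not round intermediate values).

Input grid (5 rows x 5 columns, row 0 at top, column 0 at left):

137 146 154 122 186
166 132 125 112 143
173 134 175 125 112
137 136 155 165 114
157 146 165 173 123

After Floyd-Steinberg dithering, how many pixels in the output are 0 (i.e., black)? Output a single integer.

(0,0): OLD=137 → NEW=255, ERR=-118
(0,1): OLD=755/8 → NEW=0, ERR=755/8
(0,2): OLD=24997/128 → NEW=255, ERR=-7643/128
(0,3): OLD=196355/2048 → NEW=0, ERR=196355/2048
(0,4): OLD=7469333/32768 → NEW=255, ERR=-886507/32768
(1,0): OLD=18793/128 → NEW=255, ERR=-13847/128
(1,1): OLD=97887/1024 → NEW=0, ERR=97887/1024
(1,2): OLD=5637323/32768 → NEW=255, ERR=-2718517/32768
(1,3): OLD=12695727/131072 → NEW=0, ERR=12695727/131072
(1,4): OLD=383599405/2097152 → NEW=255, ERR=-151174355/2097152
(2,0): OLD=2574213/16384 → NEW=255, ERR=-1603707/16384
(2,1): OLD=51764231/524288 → NEW=0, ERR=51764231/524288
(2,2): OLD=1815341525/8388608 → NEW=255, ERR=-323753515/8388608
(2,3): OLD=16063541423/134217728 → NEW=0, ERR=16063541423/134217728
(2,4): OLD=317587589385/2147483648 → NEW=255, ERR=-230020740855/2147483648
(3,0): OLD=1047938869/8388608 → NEW=0, ERR=1047938869/8388608
(3,1): OLD=13968981521/67108864 → NEW=255, ERR=-3143778799/67108864
(3,2): OLD=324389048459/2147483648 → NEW=255, ERR=-223219281781/2147483648
(3,3): OLD=577370256211/4294967296 → NEW=255, ERR=-517846404269/4294967296
(3,4): OLD=2422921435007/68719476736 → NEW=0, ERR=2422921435007/68719476736
(4,0): OLD=201063684731/1073741824 → NEW=255, ERR=-72740480389/1073741824
(4,1): OLD=3093764973563/34359738368 → NEW=0, ERR=3093764973563/34359738368
(4,2): OLD=80470593116437/549755813888 → NEW=255, ERR=-59717139425003/549755813888
(4,3): OLD=773288396439035/8796093022208 → NEW=0, ERR=773288396439035/8796093022208
(4,4): OLD=23213850125240157/140737488355328 → NEW=255, ERR=-12674209405368483/140737488355328
Output grid:
  Row 0: #.#.#  (2 black, running=2)
  Row 1: #.#.#  (2 black, running=4)
  Row 2: #.#.#  (2 black, running=6)
  Row 3: .###.  (2 black, running=8)
  Row 4: #.#.#  (2 black, running=10)

Answer: 10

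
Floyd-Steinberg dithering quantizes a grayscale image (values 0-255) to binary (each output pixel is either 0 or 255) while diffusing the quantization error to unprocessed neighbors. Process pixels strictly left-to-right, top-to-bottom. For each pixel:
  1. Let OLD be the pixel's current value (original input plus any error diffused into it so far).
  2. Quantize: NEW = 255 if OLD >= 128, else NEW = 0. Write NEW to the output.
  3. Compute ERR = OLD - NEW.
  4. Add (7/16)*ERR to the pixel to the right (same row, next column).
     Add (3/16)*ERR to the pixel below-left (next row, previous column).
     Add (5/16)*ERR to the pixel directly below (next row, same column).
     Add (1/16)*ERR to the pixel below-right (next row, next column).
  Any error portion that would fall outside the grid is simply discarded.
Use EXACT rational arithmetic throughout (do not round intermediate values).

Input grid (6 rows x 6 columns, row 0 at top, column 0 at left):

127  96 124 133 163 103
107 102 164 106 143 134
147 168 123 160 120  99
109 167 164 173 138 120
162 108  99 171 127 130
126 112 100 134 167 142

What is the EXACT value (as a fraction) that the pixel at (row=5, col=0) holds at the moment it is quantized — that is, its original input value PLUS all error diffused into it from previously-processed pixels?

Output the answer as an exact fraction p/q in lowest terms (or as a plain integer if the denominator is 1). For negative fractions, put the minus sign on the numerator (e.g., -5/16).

Answer: 68875558036951/549755813888

Derivation:
(0,0): OLD=127 → NEW=0, ERR=127
(0,1): OLD=2425/16 → NEW=255, ERR=-1655/16
(0,2): OLD=20159/256 → NEW=0, ERR=20159/256
(0,3): OLD=685881/4096 → NEW=255, ERR=-358599/4096
(0,4): OLD=8172175/65536 → NEW=0, ERR=8172175/65536
(0,5): OLD=165208553/1048576 → NEW=255, ERR=-102178327/1048576
(1,0): OLD=32587/256 → NEW=0, ERR=32587/256
(1,1): OLD=303245/2048 → NEW=255, ERR=-218995/2048
(1,2): OLD=7795217/65536 → NEW=0, ERR=7795217/65536
(1,3): OLD=41676221/262144 → NEW=255, ERR=-25170499/262144
(1,4): OLD=1949805591/16777216 → NEW=0, ERR=1949805591/16777216
(1,5): OLD=43536800881/268435456 → NEW=255, ERR=-24914240399/268435456
(2,0): OLD=5463391/32768 → NEW=255, ERR=-2892449/32768
(2,1): OLD=132355205/1048576 → NEW=0, ERR=132355205/1048576
(2,2): OLD=3199529935/16777216 → NEW=255, ERR=-1078660145/16777216
(2,3): OLD=17594742295/134217728 → NEW=255, ERR=-16630778345/134217728
(2,4): OLD=338032313797/4294967296 → NEW=0, ERR=338032313797/4294967296
(2,5): OLD=7675465392819/68719476736 → NEW=0, ERR=7675465392819/68719476736
(3,0): OLD=1762990319/16777216 → NEW=0, ERR=1762990319/16777216
(3,1): OLD=31520577731/134217728 → NEW=255, ERR=-2704942909/134217728
(3,2): OLD=128577721657/1073741824 → NEW=0, ERR=128577721657/1073741824
(3,3): OLD=13565681090795/68719476736 → NEW=255, ERR=-3957785476885/68719476736
(3,4): OLD=82791064532235/549755813888 → NEW=255, ERR=-57396668009205/549755813888
(3,5): OLD=1004041238479301/8796093022208 → NEW=0, ERR=1004041238479301/8796093022208
(4,0): OLD=410297135009/2147483648 → NEW=255, ERR=-137311195231/2147483648
(4,1): OLD=3530407035181/34359738368 → NEW=0, ERR=3530407035181/34359738368
(4,2): OLD=186163933372535/1099511627776 → NEW=255, ERR=-94211531710345/1099511627776
(4,3): OLD=1819443832393459/17592186044416 → NEW=0, ERR=1819443832393459/17592186044416
(4,4): OLD=44311016336327971/281474976710656 → NEW=255, ERR=-27465102724889309/281474976710656
(4,5): OLD=524471736619914517/4503599627370496 → NEW=0, ERR=524471736619914517/4503599627370496
(5,0): OLD=68875558036951/549755813888 → NEW=0, ERR=68875558036951/549755813888
Target (5,0): original=126, with diffused error = 68875558036951/549755813888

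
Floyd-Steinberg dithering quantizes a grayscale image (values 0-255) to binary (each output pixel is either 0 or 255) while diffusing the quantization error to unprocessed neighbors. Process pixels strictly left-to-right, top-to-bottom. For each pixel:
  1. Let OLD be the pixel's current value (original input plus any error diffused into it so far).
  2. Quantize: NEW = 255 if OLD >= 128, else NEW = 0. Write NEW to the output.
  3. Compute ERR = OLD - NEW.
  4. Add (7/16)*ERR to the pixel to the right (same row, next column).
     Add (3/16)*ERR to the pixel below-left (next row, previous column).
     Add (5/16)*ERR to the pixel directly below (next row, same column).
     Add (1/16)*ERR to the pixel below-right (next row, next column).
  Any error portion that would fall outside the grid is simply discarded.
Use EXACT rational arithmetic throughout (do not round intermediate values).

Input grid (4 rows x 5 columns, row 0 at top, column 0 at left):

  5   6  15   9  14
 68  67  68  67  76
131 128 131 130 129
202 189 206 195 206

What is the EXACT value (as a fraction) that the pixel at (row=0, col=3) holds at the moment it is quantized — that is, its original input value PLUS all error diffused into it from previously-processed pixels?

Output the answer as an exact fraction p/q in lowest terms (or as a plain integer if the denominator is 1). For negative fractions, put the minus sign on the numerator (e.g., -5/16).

Answer: 70163/4096

Derivation:
(0,0): OLD=5 → NEW=0, ERR=5
(0,1): OLD=131/16 → NEW=0, ERR=131/16
(0,2): OLD=4757/256 → NEW=0, ERR=4757/256
(0,3): OLD=70163/4096 → NEW=0, ERR=70163/4096
Target (0,3): original=9, with diffused error = 70163/4096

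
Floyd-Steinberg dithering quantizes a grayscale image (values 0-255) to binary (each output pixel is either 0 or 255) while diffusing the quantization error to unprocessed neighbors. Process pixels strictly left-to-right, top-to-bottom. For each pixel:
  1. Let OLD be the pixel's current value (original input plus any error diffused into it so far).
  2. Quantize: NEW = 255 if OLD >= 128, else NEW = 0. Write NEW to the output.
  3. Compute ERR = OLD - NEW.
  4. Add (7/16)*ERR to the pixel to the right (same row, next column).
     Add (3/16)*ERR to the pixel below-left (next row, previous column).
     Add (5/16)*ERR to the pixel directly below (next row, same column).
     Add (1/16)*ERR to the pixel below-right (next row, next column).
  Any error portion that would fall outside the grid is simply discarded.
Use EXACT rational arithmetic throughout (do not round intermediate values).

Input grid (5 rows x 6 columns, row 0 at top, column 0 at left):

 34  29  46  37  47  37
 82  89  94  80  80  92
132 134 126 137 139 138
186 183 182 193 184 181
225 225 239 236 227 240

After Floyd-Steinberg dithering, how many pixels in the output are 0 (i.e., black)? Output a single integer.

Answer: 13

Derivation:
(0,0): OLD=34 → NEW=0, ERR=34
(0,1): OLD=351/8 → NEW=0, ERR=351/8
(0,2): OLD=8345/128 → NEW=0, ERR=8345/128
(0,3): OLD=134191/2048 → NEW=0, ERR=134191/2048
(0,4): OLD=2479433/32768 → NEW=0, ERR=2479433/32768
(0,5): OLD=36754687/524288 → NEW=0, ERR=36754687/524288
(1,0): OLD=12909/128 → NEW=0, ERR=12909/128
(1,1): OLD=165051/1024 → NEW=255, ERR=-96069/1024
(1,2): OLD=2895255/32768 → NEW=0, ERR=2895255/32768
(1,3): OLD=20629931/131072 → NEW=255, ERR=-12793429/131072
(1,4): OLD=655844225/8388608 → NEW=0, ERR=655844225/8388608
(1,5): OLD=20514050359/134217728 → NEW=255, ERR=-13711470281/134217728
(2,0): OLD=2390841/16384 → NEW=255, ERR=-1787079/16384
(2,1): OLD=41854915/524288 → NEW=0, ERR=41854915/524288
(2,2): OLD=1378860937/8388608 → NEW=255, ERR=-760234103/8388608
(2,3): OLD=5840505345/67108864 → NEW=0, ERR=5840505345/67108864
(2,4): OLD=378499957763/2147483648 → NEW=255, ERR=-169108372477/2147483648
(2,5): OLD=2628863786565/34359738368 → NEW=0, ERR=2628863786565/34359738368
(3,0): OLD=1399913193/8388608 → NEW=255, ERR=-739181847/8388608
(3,1): OLD=9770138869/67108864 → NEW=255, ERR=-7342621451/67108864
(3,2): OLD=68246121423/536870912 → NEW=0, ERR=68246121423/536870912
(3,3): OLD=8774856712269/34359738368 → NEW=255, ERR=13123428429/34359738368
(3,4): OLD=49297597026285/274877906944 → NEW=255, ERR=-20796269244435/274877906944
(3,5): OLD=733981213584323/4398046511104 → NEW=255, ERR=-387520646747197/4398046511104
(4,0): OLD=189996772167/1073741824 → NEW=255, ERR=-83807392953/1073741824
(4,1): OLD=3006270551771/17179869184 → NEW=255, ERR=-1374596090149/17179869184
(4,2): OLD=130266001214881/549755813888 → NEW=255, ERR=-9921731326559/549755813888
(4,3): OLD=1952582121100037/8796093022208 → NEW=255, ERR=-290421599563003/8796093022208
(4,4): OLD=24265291297803477/140737488355328 → NEW=255, ERR=-11622768232805163/140737488355328
(4,5): OLD=386421584322121139/2251799813685248 → NEW=255, ERR=-187787368167617101/2251799813685248
Output grid:
  Row 0: ......  (6 black, running=6)
  Row 1: .#.#.#  (3 black, running=9)
  Row 2: #.#.#.  (3 black, running=12)
  Row 3: ##.###  (1 black, running=13)
  Row 4: ######  (0 black, running=13)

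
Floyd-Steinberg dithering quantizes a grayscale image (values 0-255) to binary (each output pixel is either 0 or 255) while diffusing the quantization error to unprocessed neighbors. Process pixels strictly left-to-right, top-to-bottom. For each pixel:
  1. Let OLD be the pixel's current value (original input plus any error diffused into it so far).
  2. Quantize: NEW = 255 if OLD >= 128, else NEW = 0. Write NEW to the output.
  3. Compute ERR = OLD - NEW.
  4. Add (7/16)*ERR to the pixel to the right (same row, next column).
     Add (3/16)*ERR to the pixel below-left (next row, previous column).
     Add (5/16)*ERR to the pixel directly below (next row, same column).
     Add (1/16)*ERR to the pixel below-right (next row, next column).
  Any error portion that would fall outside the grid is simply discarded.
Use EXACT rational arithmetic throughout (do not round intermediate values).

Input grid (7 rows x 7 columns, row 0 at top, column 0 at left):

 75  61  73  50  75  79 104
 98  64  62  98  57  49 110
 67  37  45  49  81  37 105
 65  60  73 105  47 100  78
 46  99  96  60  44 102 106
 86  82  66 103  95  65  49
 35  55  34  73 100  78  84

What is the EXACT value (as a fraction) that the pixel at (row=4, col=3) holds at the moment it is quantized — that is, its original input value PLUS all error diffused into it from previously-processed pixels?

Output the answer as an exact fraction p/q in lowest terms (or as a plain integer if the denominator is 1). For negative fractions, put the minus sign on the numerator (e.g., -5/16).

(0,0): OLD=75 → NEW=0, ERR=75
(0,1): OLD=1501/16 → NEW=0, ERR=1501/16
(0,2): OLD=29195/256 → NEW=0, ERR=29195/256
(0,3): OLD=409165/4096 → NEW=0, ERR=409165/4096
(0,4): OLD=7779355/65536 → NEW=0, ERR=7779355/65536
(0,5): OLD=137292989/1048576 → NEW=255, ERR=-130093891/1048576
(0,6): OLD=834173227/16777216 → NEW=0, ERR=834173227/16777216
(1,0): OLD=35591/256 → NEW=255, ERR=-29689/256
(1,1): OLD=140593/2048 → NEW=0, ERR=140593/2048
(1,2): OLD=9978885/65536 → NEW=255, ERR=-6732795/65536
(1,3): OLD=29794017/262144 → NEW=0, ERR=29794017/262144
(1,4): OLD=2127346755/16777216 → NEW=0, ERR=2127346755/16777216
(1,5): OLD=11065643955/134217728 → NEW=0, ERR=11065643955/134217728
(1,6): OLD=330397619997/2147483648 → NEW=255, ERR=-217210710243/2147483648
(2,0): OLD=1429675/32768 → NEW=0, ERR=1429675/32768
(2,1): OLD=53508873/1048576 → NEW=0, ERR=53508873/1048576
(2,2): OLD=1020425051/16777216 → NEW=0, ERR=1020425051/16777216
(2,3): OLD=17244421443/134217728 → NEW=255, ERR=-16981099197/134217728
(2,4): OLD=94311909939/1073741824 → NEW=0, ERR=94311909939/1073741824
(2,5): OLD=3097596829073/34359738368 → NEW=0, ERR=3097596829073/34359738368
(2,6): OLD=64863486294791/549755813888 → NEW=0, ERR=64863486294791/549755813888
(3,0): OLD=1479793659/16777216 → NEW=0, ERR=1479793659/16777216
(3,1): OLD=17269330783/134217728 → NEW=255, ERR=-16956189857/134217728
(3,2): OLD=17397908749/1073741824 → NEW=0, ERR=17397908749/1073741824
(3,3): OLD=398667647691/4294967296 → NEW=0, ERR=398667647691/4294967296
(3,4): OLD=68199446206459/549755813888 → NEW=0, ERR=68199446206459/549755813888
(3,5): OLD=923845664382497/4398046511104 → NEW=255, ERR=-197656195949023/4398046511104
(3,6): OLD=7096200520127615/70368744177664 → NEW=0, ERR=7096200520127615/70368744177664
(4,0): OLD=107107424597/2147483648 → NEW=0, ERR=107107424597/2147483648
(4,1): OLD=3088671922897/34359738368 → NEW=0, ERR=3088671922897/34359738368
(4,2): OLD=82408165934559/549755813888 → NEW=255, ERR=-57779566606881/549755813888
(4,3): OLD=295980988752709/4398046511104 → NEW=0, ERR=295980988752709/4398046511104
Target (4,3): original=60, with diffused error = 295980988752709/4398046511104

Answer: 295980988752709/4398046511104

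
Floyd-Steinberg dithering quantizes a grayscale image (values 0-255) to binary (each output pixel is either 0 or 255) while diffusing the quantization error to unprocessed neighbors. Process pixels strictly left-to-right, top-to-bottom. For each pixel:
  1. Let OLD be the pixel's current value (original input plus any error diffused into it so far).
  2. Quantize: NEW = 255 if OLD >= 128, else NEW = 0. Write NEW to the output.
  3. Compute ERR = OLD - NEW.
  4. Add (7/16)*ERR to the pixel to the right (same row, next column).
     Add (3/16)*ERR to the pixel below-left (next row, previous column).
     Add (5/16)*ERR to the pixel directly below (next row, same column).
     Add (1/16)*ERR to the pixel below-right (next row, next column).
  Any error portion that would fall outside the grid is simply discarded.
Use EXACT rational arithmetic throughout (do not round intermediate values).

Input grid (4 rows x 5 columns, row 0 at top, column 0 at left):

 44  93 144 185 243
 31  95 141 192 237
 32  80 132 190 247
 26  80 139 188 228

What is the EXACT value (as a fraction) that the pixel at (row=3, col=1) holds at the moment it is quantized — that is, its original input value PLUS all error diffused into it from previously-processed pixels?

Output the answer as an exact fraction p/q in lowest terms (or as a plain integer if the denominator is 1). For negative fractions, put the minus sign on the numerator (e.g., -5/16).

Answer: 3748029323/33554432

Derivation:
(0,0): OLD=44 → NEW=0, ERR=44
(0,1): OLD=449/4 → NEW=0, ERR=449/4
(0,2): OLD=12359/64 → NEW=255, ERR=-3961/64
(0,3): OLD=161713/1024 → NEW=255, ERR=-99407/1024
(0,4): OLD=3285463/16384 → NEW=255, ERR=-892457/16384
(1,0): OLD=4211/64 → NEW=0, ERR=4211/64
(1,1): OLD=76805/512 → NEW=255, ERR=-53755/512
(1,2): OLD=1057417/16384 → NEW=0, ERR=1057417/16384
(1,3): OLD=11522405/65536 → NEW=255, ERR=-5189275/65536
(1,4): OLD=187976399/1048576 → NEW=255, ERR=-79410481/1048576
(2,0): OLD=269319/8192 → NEW=0, ERR=269319/8192
(2,1): OLD=20391453/262144 → NEW=0, ERR=20391453/262144
(2,2): OLD=691187799/4194304 → NEW=255, ERR=-378359721/4194304
(2,3): OLD=7759371093/67108864 → NEW=0, ERR=7759371093/67108864
(2,4): OLD=288804656659/1073741824 → NEW=255, ERR=15000491539/1073741824
(3,0): OLD=213317303/4194304 → NEW=0, ERR=213317303/4194304
(3,1): OLD=3748029323/33554432 → NEW=0, ERR=3748029323/33554432
Target (3,1): original=80, with diffused error = 3748029323/33554432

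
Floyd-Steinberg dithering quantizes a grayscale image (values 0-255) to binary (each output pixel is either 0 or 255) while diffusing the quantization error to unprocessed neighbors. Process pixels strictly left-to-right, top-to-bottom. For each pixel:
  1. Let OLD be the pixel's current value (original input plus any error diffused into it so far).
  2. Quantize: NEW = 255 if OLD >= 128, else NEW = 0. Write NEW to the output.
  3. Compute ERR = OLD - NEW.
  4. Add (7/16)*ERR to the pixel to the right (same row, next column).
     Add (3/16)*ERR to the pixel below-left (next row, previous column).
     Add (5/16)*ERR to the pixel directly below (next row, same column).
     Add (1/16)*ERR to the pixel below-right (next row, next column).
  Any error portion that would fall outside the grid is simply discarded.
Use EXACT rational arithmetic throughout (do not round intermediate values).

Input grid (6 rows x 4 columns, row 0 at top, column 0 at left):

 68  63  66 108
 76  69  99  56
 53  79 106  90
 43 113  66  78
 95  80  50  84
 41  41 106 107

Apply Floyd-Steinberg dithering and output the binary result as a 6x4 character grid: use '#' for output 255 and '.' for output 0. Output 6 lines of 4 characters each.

Answer: ...#
.#..
..#.
.#..
...#
.#.#

Derivation:
(0,0): OLD=68 → NEW=0, ERR=68
(0,1): OLD=371/4 → NEW=0, ERR=371/4
(0,2): OLD=6821/64 → NEW=0, ERR=6821/64
(0,3): OLD=158339/1024 → NEW=255, ERR=-102781/1024
(1,0): OLD=7337/64 → NEW=0, ERR=7337/64
(1,1): OLD=88255/512 → NEW=255, ERR=-42305/512
(1,2): OLD=1362059/16384 → NEW=0, ERR=1362059/16384
(1,3): OLD=17738173/262144 → NEW=0, ERR=17738173/262144
(2,0): OLD=600741/8192 → NEW=0, ERR=600741/8192
(2,1): OLD=28315399/262144 → NEW=0, ERR=28315399/262144
(2,2): OLD=97915387/524288 → NEW=255, ERR=-35778053/524288
(2,3): OLD=725495967/8388608 → NEW=0, ERR=725495967/8388608
(3,0): OLD=361419829/4194304 → NEW=0, ERR=361419829/4194304
(3,1): OLD=11827378475/67108864 → NEW=255, ERR=-5285381845/67108864
(3,2): OLD=35631978901/1073741824 → NEW=0, ERR=35631978901/1073741824
(3,3): OLD=1980497614995/17179869184 → NEW=0, ERR=1980497614995/17179869184
(4,0): OLD=115062914065/1073741824 → NEW=0, ERR=115062914065/1073741824
(4,1): OLD=978209399251/8589934592 → NEW=0, ERR=978209399251/8589934592
(4,2): OLD=34877820341459/274877906944 → NEW=0, ERR=34877820341459/274877906944
(4,3): OLD=781142245121205/4398046511104 → NEW=255, ERR=-340359615210315/4398046511104
(5,0): OLD=13172141852705/137438953472 → NEW=0, ERR=13172141852705/137438953472
(5,1): OLD=655332963798311/4398046511104 → NEW=255, ERR=-466168896533209/4398046511104
(5,2): OLD=202059206287569/2199023255552 → NEW=0, ERR=202059206287569/2199023255552
(5,3): OLD=9214531564447783/70368744177664 → NEW=255, ERR=-8729498200856537/70368744177664
Row 0: ...#
Row 1: .#..
Row 2: ..#.
Row 3: .#..
Row 4: ...#
Row 5: .#.#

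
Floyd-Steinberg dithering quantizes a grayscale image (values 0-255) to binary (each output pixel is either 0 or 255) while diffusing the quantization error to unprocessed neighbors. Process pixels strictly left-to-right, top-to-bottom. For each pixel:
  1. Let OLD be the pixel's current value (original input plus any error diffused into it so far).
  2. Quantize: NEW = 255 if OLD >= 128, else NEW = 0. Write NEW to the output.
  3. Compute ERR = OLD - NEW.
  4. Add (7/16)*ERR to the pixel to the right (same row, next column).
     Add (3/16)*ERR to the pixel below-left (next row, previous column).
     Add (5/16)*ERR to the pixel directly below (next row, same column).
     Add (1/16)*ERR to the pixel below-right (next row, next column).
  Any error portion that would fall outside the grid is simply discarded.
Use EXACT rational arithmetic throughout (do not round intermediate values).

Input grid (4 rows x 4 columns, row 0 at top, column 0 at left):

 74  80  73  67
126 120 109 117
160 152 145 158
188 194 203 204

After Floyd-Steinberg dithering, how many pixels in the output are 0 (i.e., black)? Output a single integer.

Answer: 7

Derivation:
(0,0): OLD=74 → NEW=0, ERR=74
(0,1): OLD=899/8 → NEW=0, ERR=899/8
(0,2): OLD=15637/128 → NEW=0, ERR=15637/128
(0,3): OLD=246675/2048 → NEW=0, ERR=246675/2048
(1,0): OLD=21785/128 → NEW=255, ERR=-10855/128
(1,1): OLD=149039/1024 → NEW=255, ERR=-112081/1024
(1,2): OLD=4223707/32768 → NEW=255, ERR=-4132133/32768
(1,3): OLD=56153837/524288 → NEW=0, ERR=56153837/524288
(2,0): OLD=1850997/16384 → NEW=0, ERR=1850997/16384
(2,1): OLD=72497495/524288 → NEW=255, ERR=-61195945/524288
(2,2): OLD=71060243/1048576 → NEW=0, ERR=71060243/1048576
(2,3): OLD=3577531943/16777216 → NEW=255, ERR=-700658137/16777216
(3,0): OLD=1689629989/8388608 → NEW=255, ERR=-449465051/8388608
(3,1): OLD=20649464571/134217728 → NEW=255, ERR=-13576056069/134217728
(3,2): OLD=353903386373/2147483648 → NEW=255, ERR=-193704943867/2147483648
(3,3): OLD=5350562189987/34359738368 → NEW=255, ERR=-3411171093853/34359738368
Output grid:
  Row 0: ....  (4 black, running=4)
  Row 1: ###.  (1 black, running=5)
  Row 2: .#.#  (2 black, running=7)
  Row 3: ####  (0 black, running=7)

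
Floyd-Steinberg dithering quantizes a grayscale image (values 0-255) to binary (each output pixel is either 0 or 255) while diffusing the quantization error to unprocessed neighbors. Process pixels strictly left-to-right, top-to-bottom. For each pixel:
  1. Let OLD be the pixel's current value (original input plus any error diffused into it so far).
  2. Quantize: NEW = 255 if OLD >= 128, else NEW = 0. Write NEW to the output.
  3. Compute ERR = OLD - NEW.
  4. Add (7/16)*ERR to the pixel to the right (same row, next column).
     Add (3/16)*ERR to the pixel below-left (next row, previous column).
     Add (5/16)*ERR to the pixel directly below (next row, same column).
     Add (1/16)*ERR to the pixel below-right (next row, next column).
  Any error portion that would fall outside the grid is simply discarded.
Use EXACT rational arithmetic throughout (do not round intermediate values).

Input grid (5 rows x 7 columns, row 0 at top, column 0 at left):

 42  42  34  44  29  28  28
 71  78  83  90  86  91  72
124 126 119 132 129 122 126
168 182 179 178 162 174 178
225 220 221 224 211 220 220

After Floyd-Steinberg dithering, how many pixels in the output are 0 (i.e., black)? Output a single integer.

Answer: 16

Derivation:
(0,0): OLD=42 → NEW=0, ERR=42
(0,1): OLD=483/8 → NEW=0, ERR=483/8
(0,2): OLD=7733/128 → NEW=0, ERR=7733/128
(0,3): OLD=144243/2048 → NEW=0, ERR=144243/2048
(0,4): OLD=1959973/32768 → NEW=0, ERR=1959973/32768
(0,5): OLD=28399875/524288 → NEW=0, ERR=28399875/524288
(0,6): OLD=433680149/8388608 → NEW=0, ERR=433680149/8388608
(1,0): OLD=12217/128 → NEW=0, ERR=12217/128
(1,1): OLD=156239/1024 → NEW=255, ERR=-104881/1024
(1,2): OLD=2426427/32768 → NEW=0, ERR=2426427/32768
(1,3): OLD=20892479/131072 → NEW=255, ERR=-12530881/131072
(1,4): OLD=649479293/8388608 → NEW=0, ERR=649479293/8388608
(1,5): OLD=10417475917/67108864 → NEW=255, ERR=-6695284403/67108864
(1,6): OLD=51424810467/1073741824 → NEW=0, ERR=51424810467/1073741824
(2,0): OLD=2205653/16384 → NEW=255, ERR=-1972267/16384
(2,1): OLD=32074423/524288 → NEW=0, ERR=32074423/524288
(2,2): OLD=1212809829/8388608 → NEW=255, ERR=-926285211/8388608
(2,3): OLD=4896232445/67108864 → NEW=0, ERR=4896232445/67108864
(2,4): OLD=86131914925/536870912 → NEW=255, ERR=-50770167635/536870912
(2,5): OLD=1086946722223/17179869184 → NEW=0, ERR=1086946722223/17179869184
(2,6): OLD=44643235360697/274877906944 → NEW=255, ERR=-25450630910023/274877906944
(3,0): OLD=1189946693/8388608 → NEW=255, ERR=-949148347/8388608
(3,1): OLD=8280442785/67108864 → NEW=0, ERR=8280442785/67108864
(3,2): OLD=115952850515/536870912 → NEW=255, ERR=-20949232045/536870912
(3,3): OLD=341655068613/2147483648 → NEW=255, ERR=-205953261627/2147483648
(3,4): OLD=29387887124805/274877906944 → NEW=0, ERR=29387887124805/274877906944
(3,5): OLD=477792411012191/2199023255552 → NEW=255, ERR=-82958519153569/2199023255552
(3,6): OLD=4803212541780737/35184372088832 → NEW=255, ERR=-4168802340871423/35184372088832
(4,0): OLD=228467304875/1073741824 → NEW=255, ERR=-45336860245/1073741824
(4,1): OLD=3877462240879/17179869184 → NEW=255, ERR=-503404401041/17179869184
(4,2): OLD=51049224574049/274877906944 → NEW=255, ERR=-19044641696671/274877906944
(4,3): OLD=398738746868347/2199023255552 → NEW=255, ERR=-162012183297413/2199023255552
(4,4): OLD=3502780507643553/17592186044416 → NEW=255, ERR=-983226933682527/17592186044416
(4,5): OLD=94702373678208513/562949953421312 → NEW=255, ERR=-48849864444226047/562949953421312
(4,6): OLD=1284893216760408407/9007199254740992 → NEW=255, ERR=-1011942593198544553/9007199254740992
Output grid:
  Row 0: .......  (7 black, running=7)
  Row 1: .#.#.#.  (4 black, running=11)
  Row 2: #.#.#.#  (3 black, running=14)
  Row 3: #.##.##  (2 black, running=16)
  Row 4: #######  (0 black, running=16)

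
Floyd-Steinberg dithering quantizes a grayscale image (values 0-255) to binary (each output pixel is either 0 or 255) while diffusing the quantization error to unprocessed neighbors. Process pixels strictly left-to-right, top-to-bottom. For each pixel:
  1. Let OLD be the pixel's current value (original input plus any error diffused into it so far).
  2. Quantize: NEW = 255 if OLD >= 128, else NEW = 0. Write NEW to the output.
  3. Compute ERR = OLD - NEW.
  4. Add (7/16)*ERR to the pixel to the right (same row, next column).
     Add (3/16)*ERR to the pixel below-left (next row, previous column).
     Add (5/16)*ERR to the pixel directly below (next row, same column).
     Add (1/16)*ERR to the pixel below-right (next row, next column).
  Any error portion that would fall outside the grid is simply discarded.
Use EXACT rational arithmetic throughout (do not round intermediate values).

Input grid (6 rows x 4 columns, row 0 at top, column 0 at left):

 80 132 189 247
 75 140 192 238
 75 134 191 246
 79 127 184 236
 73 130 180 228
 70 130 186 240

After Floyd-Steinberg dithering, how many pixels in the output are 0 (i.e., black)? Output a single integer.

(0,0): OLD=80 → NEW=0, ERR=80
(0,1): OLD=167 → NEW=255, ERR=-88
(0,2): OLD=301/2 → NEW=255, ERR=-209/2
(0,3): OLD=6441/32 → NEW=255, ERR=-1719/32
(1,0): OLD=167/2 → NEW=0, ERR=167/2
(1,1): OLD=2151/16 → NEW=255, ERR=-1929/16
(1,2): OLD=46605/512 → NEW=0, ERR=46605/512
(1,3): OLD=2084907/8192 → NEW=255, ERR=-4053/8192
(2,0): OLD=20093/256 → NEW=0, ERR=20093/256
(2,1): OLD=1252957/8192 → NEW=255, ERR=-836003/8192
(2,2): OLD=5477831/32768 → NEW=255, ERR=-2878009/32768
(2,3): OLD=111730445/524288 → NEW=255, ERR=-21962995/524288
(3,0): OLD=11061559/131072 → NEW=0, ERR=11061559/131072
(3,1): OLD=252640485/2097152 → NEW=0, ERR=252640485/2097152
(3,2): OLD=6543963295/33554432 → NEW=255, ERR=-2012416865/33554432
(3,3): OLD=102639377561/536870912 → NEW=255, ERR=-34262704999/536870912
(4,0): OLD=4092319711/33554432 → NEW=0, ERR=4092319711/33554432
(4,1): OLD=57722601923/268435456 → NEW=255, ERR=-10728439357/268435456
(4,2): OLD=1196884575525/8589934592 → NEW=255, ERR=-993548745435/8589934592
(4,3): OLD=21125045056211/137438953472 → NEW=255, ERR=-13921888079149/137438953472
(5,0): OLD=432155181089/4294967296 → NEW=0, ERR=432155181089/4294967296
(5,1): OLD=20267673799197/137438953472 → NEW=255, ERR=-14779259336163/137438953472
(5,2): OLD=44705246339125/549755813888 → NEW=0, ERR=44705246339125/549755813888
(5,3): OLD=2081974168412975/8796093022208 → NEW=255, ERR=-161029552250065/8796093022208
Output grid:
  Row 0: .###  (1 black, running=1)
  Row 1: .#.#  (2 black, running=3)
  Row 2: .###  (1 black, running=4)
  Row 3: ..##  (2 black, running=6)
  Row 4: .###  (1 black, running=7)
  Row 5: .#.#  (2 black, running=9)

Answer: 9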